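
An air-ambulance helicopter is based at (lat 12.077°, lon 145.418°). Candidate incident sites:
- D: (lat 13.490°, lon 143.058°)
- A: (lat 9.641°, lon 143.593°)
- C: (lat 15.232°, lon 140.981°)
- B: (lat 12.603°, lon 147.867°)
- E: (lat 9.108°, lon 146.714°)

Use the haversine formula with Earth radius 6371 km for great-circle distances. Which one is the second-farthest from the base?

E

Distance to each, sorted:
C: 594.0 km
E: 359.2 km
A: 336.3 km
D: 300.3 km
B: 272.4 km
The second-farthest is E at 359.2 km.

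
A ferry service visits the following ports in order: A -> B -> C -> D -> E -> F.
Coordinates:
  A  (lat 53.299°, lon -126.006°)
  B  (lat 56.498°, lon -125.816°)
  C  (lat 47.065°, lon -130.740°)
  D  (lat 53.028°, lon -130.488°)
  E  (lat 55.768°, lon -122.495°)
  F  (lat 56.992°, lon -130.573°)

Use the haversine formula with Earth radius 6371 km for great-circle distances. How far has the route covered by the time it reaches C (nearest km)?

1457 km

Leg distances:
A→B: 355.9 km  (cumulative 355.9 km)
B→C: 1101.5 km  (cumulative 1457.5 km)
Cumulative distance at C ≈ 1457 km.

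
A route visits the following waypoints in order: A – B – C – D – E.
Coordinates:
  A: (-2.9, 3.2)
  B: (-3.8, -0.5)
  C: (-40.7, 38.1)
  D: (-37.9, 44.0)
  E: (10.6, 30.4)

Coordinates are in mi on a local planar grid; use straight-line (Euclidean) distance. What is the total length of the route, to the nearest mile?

114 mi

Leg distances:
A→B: 3.8 mi  (cumulative 3.8 mi)
B→C: 53.4 mi  (cumulative 57.2 mi)
C→D: 6.5 mi  (cumulative 63.7 mi)
D→E: 50.4 mi  (cumulative 114.1 mi)
Total route length ≈ 114 mi.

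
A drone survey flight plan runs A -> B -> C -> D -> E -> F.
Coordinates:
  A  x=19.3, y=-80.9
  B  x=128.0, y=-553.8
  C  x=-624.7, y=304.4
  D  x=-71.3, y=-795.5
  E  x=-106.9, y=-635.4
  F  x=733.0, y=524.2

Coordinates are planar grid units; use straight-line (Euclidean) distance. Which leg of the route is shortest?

Leg distances:
A→B: 485.2
B→C: 1141.5
C→D: 1231.3
D→E: 164.0
E→F: 1431.8
The shortest leg is D–E at 164.0.

D–E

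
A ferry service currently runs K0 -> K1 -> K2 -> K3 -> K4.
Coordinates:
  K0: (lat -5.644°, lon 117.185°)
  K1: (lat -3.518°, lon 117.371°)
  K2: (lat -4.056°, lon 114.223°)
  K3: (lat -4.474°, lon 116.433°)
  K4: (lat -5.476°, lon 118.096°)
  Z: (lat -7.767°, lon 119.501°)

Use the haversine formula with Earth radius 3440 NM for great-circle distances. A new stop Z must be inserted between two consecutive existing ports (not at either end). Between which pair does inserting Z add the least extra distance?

Added distance for inserting Z between each consecutive pair:
K0–K1: 344.9 NM
K1–K2: 479.7 NM
K2–K3: 520.8 NM
K3–K4: 314.3 NM
Smallest added distance is 314.3 NM, inserting between K3 and K4.

between K3 and K4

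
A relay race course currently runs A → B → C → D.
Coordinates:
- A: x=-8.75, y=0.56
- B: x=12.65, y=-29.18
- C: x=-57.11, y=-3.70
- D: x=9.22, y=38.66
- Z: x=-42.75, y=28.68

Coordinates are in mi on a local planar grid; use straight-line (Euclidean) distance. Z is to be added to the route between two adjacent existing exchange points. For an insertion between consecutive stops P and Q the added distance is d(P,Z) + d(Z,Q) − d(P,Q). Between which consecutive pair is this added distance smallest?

between C and D

Added distance for inserting Z between each consecutive pair:
A–B: 87.6 mi
B–C: 41.3 mi
C–D: 9.6 mi
Smallest added distance is 9.6 mi, inserting between C and D.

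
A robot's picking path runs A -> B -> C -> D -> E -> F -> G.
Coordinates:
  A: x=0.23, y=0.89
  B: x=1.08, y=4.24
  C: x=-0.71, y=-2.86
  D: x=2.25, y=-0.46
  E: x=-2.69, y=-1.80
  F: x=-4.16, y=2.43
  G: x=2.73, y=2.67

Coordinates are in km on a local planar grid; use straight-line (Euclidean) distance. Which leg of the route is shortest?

A–B

Leg distances:
A→B: 3.5 km
B→C: 7.3 km
C→D: 3.8 km
D→E: 5.1 km
E→F: 4.5 km
F→G: 6.9 km
The shortest leg is A–B at 3.5 km.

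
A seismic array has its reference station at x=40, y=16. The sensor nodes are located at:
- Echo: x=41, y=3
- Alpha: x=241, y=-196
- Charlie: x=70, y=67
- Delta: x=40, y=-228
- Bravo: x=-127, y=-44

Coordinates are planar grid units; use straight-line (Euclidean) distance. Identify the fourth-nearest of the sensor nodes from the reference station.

Delta

Distance to each, sorted:
Echo: 13.0
Charlie: 59.2
Bravo: 177.5
Delta: 244.0
Alpha: 292.1
The fourth-nearest is Delta at 244.0.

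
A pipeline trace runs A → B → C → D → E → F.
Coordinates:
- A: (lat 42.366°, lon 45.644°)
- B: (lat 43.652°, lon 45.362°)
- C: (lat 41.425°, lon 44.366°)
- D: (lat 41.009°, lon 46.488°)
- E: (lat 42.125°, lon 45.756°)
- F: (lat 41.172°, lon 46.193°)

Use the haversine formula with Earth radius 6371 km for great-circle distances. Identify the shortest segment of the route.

E–F

Leg distances:
A→B: 144.8 km
B→C: 260.7 km
C→D: 183.4 km
D→E: 138.2 km
E→F: 112.0 km
The shortest leg is E–F at 112.0 km.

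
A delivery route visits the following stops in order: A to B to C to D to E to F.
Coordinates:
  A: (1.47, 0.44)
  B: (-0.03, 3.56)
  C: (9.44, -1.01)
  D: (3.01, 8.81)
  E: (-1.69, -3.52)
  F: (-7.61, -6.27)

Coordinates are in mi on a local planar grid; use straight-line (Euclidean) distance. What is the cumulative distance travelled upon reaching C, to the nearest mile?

14 mi

Leg distances:
A→B: 3.5 mi  (cumulative 3.5 mi)
B→C: 10.5 mi  (cumulative 14.0 mi)
Cumulative distance at C ≈ 14 mi.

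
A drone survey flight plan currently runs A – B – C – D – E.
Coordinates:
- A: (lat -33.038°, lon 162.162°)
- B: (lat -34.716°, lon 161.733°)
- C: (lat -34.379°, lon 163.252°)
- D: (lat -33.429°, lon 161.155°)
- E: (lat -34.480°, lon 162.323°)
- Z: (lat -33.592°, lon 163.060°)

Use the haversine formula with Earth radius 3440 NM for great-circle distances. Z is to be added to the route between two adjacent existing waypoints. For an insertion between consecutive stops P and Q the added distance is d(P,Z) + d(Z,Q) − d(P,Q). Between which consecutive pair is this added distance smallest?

between C and D

Added distance for inserting Z between each consecutive pair:
A–B: 47.4 NM
B–C: 64.8 NM
C–D: 25.0 NM
D–E: 74.8 NM
Smallest added distance is 25.0 NM, inserting between C and D.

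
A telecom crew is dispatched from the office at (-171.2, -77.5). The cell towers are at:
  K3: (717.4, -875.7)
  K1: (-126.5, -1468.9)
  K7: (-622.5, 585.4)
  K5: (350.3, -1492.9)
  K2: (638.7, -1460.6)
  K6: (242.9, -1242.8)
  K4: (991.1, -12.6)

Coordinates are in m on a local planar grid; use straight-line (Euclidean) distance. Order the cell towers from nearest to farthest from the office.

Distance from the office at (-171.2, -77.5) to each:
K7 (-622.5, 585.4): 801.9 m
K4 (991.1, -12.6): 1164.1 m
K3 (717.4, -875.7): 1194.5 m
K6 (242.9, -1242.8): 1236.7 m
K1 (-126.5, -1468.9): 1392.1 m
K5 (350.3, -1492.9): 1508.4 m
K2 (638.7, -1460.6): 1602.8 m

K7, K4, K3, K6, K1, K5, K2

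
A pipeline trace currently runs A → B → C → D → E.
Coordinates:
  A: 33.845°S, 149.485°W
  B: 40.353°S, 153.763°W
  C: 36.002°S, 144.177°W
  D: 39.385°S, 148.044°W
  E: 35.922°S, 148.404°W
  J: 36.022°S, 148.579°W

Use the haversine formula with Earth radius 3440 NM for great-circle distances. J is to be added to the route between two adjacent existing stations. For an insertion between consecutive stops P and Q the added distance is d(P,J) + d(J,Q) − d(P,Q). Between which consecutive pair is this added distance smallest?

between D and E

Added distance for inserting J between each consecutive pair:
A–B: 53.9 NM
B–C: 48.7 NM
C–D: 143.5 NM
D–E: 5.3 NM
Smallest added distance is 5.3 NM, inserting between D and E.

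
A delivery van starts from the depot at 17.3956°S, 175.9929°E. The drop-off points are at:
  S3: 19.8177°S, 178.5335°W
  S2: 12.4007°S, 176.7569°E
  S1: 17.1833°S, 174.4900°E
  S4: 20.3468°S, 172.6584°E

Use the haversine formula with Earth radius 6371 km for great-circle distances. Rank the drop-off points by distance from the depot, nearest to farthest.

Distances from the depot:
S1 17.1833°S, 174.4900°E: 161.3 km
S4 20.3468°S, 172.6584°E: 480.4 km
S2 12.4007°S, 176.7569°E: 561.4 km
S3 19.8177°S, 178.5335°W: 636.5 km

S1, S4, S2, S3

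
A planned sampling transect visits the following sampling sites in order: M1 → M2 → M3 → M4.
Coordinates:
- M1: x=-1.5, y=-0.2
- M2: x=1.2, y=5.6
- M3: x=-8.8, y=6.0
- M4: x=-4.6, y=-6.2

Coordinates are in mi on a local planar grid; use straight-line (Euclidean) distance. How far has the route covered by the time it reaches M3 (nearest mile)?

Leg distances:
M1→M2: 6.4 mi  (cumulative 6.4 mi)
M2→M3: 10.0 mi  (cumulative 16.4 mi)
Cumulative distance at M3 ≈ 16 mi.

16 mi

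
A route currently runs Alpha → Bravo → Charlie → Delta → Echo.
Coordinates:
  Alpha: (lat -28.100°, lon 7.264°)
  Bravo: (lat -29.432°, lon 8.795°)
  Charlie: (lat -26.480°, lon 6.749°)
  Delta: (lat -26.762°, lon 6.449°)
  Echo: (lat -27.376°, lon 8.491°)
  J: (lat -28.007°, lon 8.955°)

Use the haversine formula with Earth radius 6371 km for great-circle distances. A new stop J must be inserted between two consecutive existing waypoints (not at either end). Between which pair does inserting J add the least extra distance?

between Bravo and Charlie

Added distance for inserting J between each consecutive pair:
Alpha–Bravo: 115.2 km
Bravo–Charlie: 50.7 km
Charlie–Delta: 516.6 km
Delta–Echo: 153.8 km
Smallest added distance is 50.7 km, inserting between Bravo and Charlie.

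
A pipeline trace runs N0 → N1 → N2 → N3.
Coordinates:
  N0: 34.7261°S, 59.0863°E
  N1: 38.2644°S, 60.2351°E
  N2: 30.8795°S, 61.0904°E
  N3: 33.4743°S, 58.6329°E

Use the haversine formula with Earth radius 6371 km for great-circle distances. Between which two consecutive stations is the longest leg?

N1–N2

Leg distances:
N0→N1: 406.6 km
N1→N2: 824.9 km
N2→N3: 369.8 km
The longest leg is N1–N2 at 824.9 km.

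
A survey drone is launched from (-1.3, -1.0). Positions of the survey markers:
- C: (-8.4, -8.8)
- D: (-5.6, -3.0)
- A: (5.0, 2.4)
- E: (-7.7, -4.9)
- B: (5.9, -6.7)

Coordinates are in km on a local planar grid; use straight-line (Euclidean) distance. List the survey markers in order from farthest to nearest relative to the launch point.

Distances from the launch point:
C (-8.4, -8.8): 10.5 km
B (5.9, -6.7): 9.2 km
E (-7.7, -4.9): 7.5 km
A (5.0, 2.4): 7.2 km
D (-5.6, -3.0): 4.7 km

C, B, E, A, D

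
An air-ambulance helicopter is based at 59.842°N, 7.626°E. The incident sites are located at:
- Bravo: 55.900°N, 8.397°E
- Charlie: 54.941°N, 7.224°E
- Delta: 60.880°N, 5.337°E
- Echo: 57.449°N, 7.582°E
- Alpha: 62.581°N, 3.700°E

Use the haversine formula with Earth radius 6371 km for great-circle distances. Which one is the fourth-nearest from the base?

Distance to each, sorted:
Delta: 170.8 km
Echo: 266.1 km
Alpha: 369.9 km
Bravo: 440.7 km
Charlie: 545.5 km
The fourth-nearest is Bravo at 440.7 km.

Bravo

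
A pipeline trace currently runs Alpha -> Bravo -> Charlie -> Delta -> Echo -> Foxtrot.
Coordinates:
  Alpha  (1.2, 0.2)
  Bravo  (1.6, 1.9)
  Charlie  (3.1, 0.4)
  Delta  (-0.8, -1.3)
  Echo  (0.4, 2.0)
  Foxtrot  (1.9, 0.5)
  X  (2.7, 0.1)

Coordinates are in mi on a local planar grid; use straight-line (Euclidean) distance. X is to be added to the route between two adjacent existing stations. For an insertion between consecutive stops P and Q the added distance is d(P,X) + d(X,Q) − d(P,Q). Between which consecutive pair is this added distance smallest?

Added distance for inserting X between each consecutive pair:
Alpha–Bravo: 1.9 mi
Bravo–Charlie: 0.5 mi
Charlie–Delta: 0.0 mi
Delta–Echo: 3.2 mi
Echo–Foxtrot: 1.8 mi
Smallest added distance is 0.0 mi, inserting between Charlie and Delta.

between Charlie and Delta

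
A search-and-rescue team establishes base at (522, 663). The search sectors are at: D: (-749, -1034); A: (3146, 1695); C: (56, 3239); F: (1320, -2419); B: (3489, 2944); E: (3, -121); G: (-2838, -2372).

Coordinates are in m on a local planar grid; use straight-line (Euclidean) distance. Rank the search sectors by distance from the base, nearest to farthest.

E, D, C, A, F, B, G

Distances from the base:
E (3, -121): 940.2 m
D (-749, -1034): 2120.2 m
C (56, 3239): 2617.8 m
A (3146, 1695): 2819.6 m
F (1320, -2419): 3183.6 m
B (3489, 2944): 3742.5 m
G (-2838, -2372): 4527.8 m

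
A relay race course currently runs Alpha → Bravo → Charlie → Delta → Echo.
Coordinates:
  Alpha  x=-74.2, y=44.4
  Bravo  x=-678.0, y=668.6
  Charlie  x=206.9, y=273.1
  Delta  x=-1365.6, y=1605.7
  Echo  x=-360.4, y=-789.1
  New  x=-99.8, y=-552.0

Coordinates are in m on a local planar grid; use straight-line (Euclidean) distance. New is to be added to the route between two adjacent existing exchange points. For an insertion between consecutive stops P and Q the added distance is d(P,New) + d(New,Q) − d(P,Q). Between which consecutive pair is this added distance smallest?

between Delta and Echo

Added distance for inserting New between each consecutive pair:
Alpha–Bravo: 1079.1 m
Bravo–Charlie: 1261.6 m
Charlie–Delta: 1320.6 m
Delta–Echo: 256.7 m
Smallest added distance is 256.7 m, inserting between Delta and Echo.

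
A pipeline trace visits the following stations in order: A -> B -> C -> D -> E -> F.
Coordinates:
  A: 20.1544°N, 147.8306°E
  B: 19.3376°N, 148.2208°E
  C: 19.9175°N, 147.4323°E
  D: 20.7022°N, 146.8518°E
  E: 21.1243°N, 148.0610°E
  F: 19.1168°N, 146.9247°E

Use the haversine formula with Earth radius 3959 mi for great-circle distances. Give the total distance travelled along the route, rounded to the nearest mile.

Leg distances:
A→B: 61.9 mi  (cumulative 61.9 mi)
B→C: 65.1 mi  (cumulative 127.0 mi)
C→D: 66.0 mi  (cumulative 193.0 mi)
D→E: 83.3 mi  (cumulative 276.3 mi)
E→F: 157.1 mi  (cumulative 433.4 mi)
Total route length ≈ 433 mi.

433 mi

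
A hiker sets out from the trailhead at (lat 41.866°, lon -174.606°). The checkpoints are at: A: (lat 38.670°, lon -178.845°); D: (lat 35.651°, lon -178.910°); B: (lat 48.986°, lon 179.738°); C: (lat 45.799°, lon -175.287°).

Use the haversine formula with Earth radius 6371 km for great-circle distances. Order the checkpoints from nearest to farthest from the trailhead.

C, A, D, B

Distances from the trailhead:
C (lat 45.799°, lon -175.287°): 440.7 km
A (lat 38.670°, lon -178.845°): 505.5 km
D (lat 35.651°, lon -178.910°): 785.1 km
B (lat 48.986°, lon 179.738°): 905.8 km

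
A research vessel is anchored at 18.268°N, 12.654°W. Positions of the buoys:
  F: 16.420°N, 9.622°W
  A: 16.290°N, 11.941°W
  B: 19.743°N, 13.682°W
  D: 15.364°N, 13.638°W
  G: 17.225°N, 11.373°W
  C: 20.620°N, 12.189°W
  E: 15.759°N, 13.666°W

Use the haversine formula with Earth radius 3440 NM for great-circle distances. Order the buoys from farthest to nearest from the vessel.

Computing each great-circle distance from 18.268°N, 12.654°W:
F 16.420°N, 9.622°W: 206.2 NM
D 15.364°N, 13.638°W: 183.3 NM
E 15.759°N, 13.666°W: 161.5 NM
C 20.620°N, 12.189°W: 143.6 NM
A 16.290°N, 11.941°W: 125.6 NM
B 19.743°N, 13.682°W: 106.1 NM
G 17.225°N, 11.373°W: 96.4 NM

F, D, E, C, A, B, G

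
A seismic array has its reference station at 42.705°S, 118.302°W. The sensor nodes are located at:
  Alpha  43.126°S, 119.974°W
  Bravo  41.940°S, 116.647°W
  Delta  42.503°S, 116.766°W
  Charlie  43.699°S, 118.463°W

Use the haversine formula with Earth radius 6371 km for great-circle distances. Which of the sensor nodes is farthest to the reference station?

Distance to each, sorted:
Bravo: 160.5 km
Alpha: 144.0 km
Delta: 127.7 km
Charlie: 111.3 km
The farthest is Bravo at 160.5 km.

Bravo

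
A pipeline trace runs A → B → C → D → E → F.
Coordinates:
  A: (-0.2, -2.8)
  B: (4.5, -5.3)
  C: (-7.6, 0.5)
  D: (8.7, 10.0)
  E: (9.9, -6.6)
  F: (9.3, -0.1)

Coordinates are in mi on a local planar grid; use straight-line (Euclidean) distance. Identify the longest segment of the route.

Leg distances:
A→B: 5.3 mi
B→C: 13.4 mi
C→D: 18.9 mi
D→E: 16.6 mi
E→F: 6.5 mi
The longest leg is C–D at 18.9 mi.

C–D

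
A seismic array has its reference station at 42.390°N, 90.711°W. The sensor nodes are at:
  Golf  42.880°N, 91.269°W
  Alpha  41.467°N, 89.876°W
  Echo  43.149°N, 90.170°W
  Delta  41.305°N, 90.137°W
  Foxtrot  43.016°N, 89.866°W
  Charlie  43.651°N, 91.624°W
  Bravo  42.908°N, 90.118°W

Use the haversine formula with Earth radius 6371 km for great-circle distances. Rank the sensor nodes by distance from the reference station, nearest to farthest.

Golf, Bravo, Echo, Foxtrot, Alpha, Delta, Charlie

Distance from the reference station at 42.390°N, 90.711°W to each:
Golf 42.880°N, 91.269°W: 71.1 km
Bravo 42.908°N, 90.118°W: 75.3 km
Echo 43.149°N, 90.170°W: 95.3 km
Foxtrot 43.016°N, 89.866°W: 98.0 km
Alpha 41.467°N, 89.876°W: 123.7 km
Delta 41.305°N, 90.137°W: 129.7 km
Charlie 43.651°N, 91.624°W: 158.6 km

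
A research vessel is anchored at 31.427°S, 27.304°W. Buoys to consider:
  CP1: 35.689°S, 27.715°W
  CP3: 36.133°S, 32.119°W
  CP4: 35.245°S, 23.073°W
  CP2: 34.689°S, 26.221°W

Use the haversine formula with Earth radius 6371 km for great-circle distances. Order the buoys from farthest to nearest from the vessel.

CP3, CP4, CP1, CP2

Computing each great-circle distance from 31.427°S, 27.304°W:
CP3 36.133°S, 32.119°W: 686.7 km
CP4 35.245°S, 23.073°W: 578.4 km
CP1 35.689°S, 27.715°W: 475.4 km
CP2 34.689°S, 26.221°W: 376.5 km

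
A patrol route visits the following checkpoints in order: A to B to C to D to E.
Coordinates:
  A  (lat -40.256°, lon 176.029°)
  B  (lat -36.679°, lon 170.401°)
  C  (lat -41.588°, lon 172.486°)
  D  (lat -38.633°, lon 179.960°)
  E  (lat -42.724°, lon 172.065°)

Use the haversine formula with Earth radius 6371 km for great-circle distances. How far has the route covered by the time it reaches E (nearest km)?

Leg distances:
A→B: 630.9 km  (cumulative 630.9 km)
B→C: 574.7 km  (cumulative 1205.5 km)
C→D: 715.2 km  (cumulative 1920.7 km)
D→E: 805.8 km  (cumulative 2726.5 km)
Cumulative distance at E ≈ 2726 km.

2726 km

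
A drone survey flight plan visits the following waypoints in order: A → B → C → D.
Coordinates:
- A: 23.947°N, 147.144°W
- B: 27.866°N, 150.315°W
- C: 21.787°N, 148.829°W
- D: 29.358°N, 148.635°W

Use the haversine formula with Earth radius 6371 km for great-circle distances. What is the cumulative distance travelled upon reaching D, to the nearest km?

Leg distances:
A→B: 538.9 km  (cumulative 538.9 km)
B→C: 692.4 km  (cumulative 1231.3 km)
C→D: 842.1 km  (cumulative 2073.4 km)
Cumulative distance at D ≈ 2073 km.

2073 km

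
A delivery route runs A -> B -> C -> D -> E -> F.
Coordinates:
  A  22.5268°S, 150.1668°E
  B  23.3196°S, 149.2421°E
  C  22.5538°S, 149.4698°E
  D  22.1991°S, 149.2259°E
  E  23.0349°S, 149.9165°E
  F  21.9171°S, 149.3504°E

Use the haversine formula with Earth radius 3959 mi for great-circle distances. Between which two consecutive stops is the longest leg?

E–F

Leg distances:
A→B: 80.4 mi
B→C: 54.9 mi
C→D: 29.0 mi
D→E: 72.6 mi
E→F: 85.3 mi
The longest leg is E–F at 85.3 mi.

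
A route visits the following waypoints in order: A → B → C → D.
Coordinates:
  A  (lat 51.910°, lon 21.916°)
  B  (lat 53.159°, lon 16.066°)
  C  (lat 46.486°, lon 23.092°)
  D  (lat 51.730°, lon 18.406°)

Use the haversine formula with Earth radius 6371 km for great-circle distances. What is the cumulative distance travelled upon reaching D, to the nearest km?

1990 km

Leg distances:
A→B: 419.2 km  (cumulative 419.2 km)
B→C: 896.1 km  (cumulative 1315.3 km)
C→D: 675.2 km  (cumulative 1990.5 km)
Cumulative distance at D ≈ 1990 km.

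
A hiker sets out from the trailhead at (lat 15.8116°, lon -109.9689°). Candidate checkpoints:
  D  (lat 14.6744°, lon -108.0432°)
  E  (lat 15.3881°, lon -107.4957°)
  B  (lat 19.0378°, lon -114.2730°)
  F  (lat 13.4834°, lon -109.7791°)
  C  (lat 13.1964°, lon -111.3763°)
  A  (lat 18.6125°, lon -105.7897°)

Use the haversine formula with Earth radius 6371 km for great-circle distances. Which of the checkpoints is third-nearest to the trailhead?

E

Distances from the trailhead ((lat 15.8116°, lon -109.9689°)):
D: 242.2 km
F: 259.7 km
E: 269.0 km
C: 327.9 km
A: 542.2 km
B: 580.6 km
The third-nearest is E at 269.0 km.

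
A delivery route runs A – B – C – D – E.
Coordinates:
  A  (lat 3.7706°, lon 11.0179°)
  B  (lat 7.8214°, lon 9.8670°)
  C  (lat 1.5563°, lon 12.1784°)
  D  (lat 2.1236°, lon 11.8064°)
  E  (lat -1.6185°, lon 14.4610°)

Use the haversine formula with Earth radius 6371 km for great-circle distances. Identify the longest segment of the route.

Leg distances:
A→B: 468.1 km
B→C: 742.2 km
C→D: 75.4 km
D→E: 510.1 km
The longest leg is B–C at 742.2 km.

B–C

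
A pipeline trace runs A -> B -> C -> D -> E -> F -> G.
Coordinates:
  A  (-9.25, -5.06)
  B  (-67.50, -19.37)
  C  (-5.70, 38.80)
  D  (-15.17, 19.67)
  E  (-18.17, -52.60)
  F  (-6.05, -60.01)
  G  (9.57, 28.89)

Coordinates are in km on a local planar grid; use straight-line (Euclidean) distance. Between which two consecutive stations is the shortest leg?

E–F

Leg distances:
A→B: 60.0 km
B→C: 84.9 km
C→D: 21.3 km
D→E: 72.3 km
E→F: 14.2 km
F→G: 90.3 km
The shortest leg is E–F at 14.2 km.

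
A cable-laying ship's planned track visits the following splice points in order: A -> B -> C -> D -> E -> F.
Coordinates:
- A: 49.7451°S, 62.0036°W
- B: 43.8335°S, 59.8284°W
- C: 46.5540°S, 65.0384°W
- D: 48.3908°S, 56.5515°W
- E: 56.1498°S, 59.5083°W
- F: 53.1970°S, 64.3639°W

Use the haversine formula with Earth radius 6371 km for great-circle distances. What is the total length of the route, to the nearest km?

3194 km

Leg distances:
A→B: 677.8 km  (cumulative 677.8 km)
B→C: 507.9 km  (cumulative 1185.7 km)
C→D: 669.4 km  (cumulative 1855.1 km)
D→E: 885.7 km  (cumulative 2740.8 km)
E→F: 452.9 km  (cumulative 3193.7 km)
Total route length ≈ 3194 km.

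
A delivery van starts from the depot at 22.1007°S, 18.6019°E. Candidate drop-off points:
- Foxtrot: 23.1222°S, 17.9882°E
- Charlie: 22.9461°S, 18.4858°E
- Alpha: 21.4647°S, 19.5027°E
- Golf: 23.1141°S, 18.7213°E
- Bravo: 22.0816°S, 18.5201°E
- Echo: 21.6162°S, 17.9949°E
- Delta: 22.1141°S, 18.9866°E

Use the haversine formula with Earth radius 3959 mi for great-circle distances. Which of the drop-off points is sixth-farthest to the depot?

Distances from the depot (22.1007°S, 18.6019°E):
Foxtrot: 80.7 mi
Alpha: 72.6 mi
Golf: 70.4 mi
Charlie: 58.9 mi
Echo: 51.3 mi
Delta: 24.6 mi
Bravo: 5.4 mi
The sixth-farthest is Delta at 24.6 mi.

Delta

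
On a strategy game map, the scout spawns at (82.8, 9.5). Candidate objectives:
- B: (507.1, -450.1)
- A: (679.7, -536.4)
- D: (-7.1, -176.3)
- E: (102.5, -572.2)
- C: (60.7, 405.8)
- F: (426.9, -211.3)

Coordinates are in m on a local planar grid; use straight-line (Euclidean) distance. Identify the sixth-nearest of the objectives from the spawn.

A

Distance to each, sorted:
D: 206.4 m
C: 396.9 m
F: 408.8 m
E: 582.0 m
B: 625.5 m
A: 808.9 m
The sixth-nearest is A at 808.9 m.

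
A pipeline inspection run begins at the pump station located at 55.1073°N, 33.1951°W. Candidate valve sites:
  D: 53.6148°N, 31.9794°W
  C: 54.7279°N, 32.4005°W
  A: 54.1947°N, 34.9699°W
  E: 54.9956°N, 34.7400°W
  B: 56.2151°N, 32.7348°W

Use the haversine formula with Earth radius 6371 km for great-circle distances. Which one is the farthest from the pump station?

D

Distance to each, sorted:
D: 183.7 km
A: 152.7 km
B: 126.5 km
E: 99.2 km
C: 66.0 km
The farthest is D at 183.7 km.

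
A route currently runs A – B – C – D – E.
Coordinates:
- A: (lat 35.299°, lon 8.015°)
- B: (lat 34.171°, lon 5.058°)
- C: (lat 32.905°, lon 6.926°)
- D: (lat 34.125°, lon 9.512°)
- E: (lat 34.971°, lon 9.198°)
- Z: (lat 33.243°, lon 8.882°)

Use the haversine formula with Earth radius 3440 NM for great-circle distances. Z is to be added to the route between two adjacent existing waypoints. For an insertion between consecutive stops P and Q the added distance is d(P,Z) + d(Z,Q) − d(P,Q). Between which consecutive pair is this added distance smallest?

Added distance for inserting Z between each consecutive pair:
A–B: 168.8 NM
B–C: 178.9 NM
C–D: 13.4 NM
D–E: 113.4 NM
Smallest added distance is 13.4 NM, inserting between C and D.

between C and D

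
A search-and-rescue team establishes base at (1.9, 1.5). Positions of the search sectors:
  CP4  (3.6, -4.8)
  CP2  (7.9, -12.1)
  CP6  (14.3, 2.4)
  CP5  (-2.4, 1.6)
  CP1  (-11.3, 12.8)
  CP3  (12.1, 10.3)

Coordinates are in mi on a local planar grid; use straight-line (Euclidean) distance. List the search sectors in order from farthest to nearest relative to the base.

CP1, CP2, CP3, CP6, CP4, CP5

Distances from the base:
CP1 (-11.3, 12.8): 17.4 mi
CP2 (7.9, -12.1): 14.9 mi
CP3 (12.1, 10.3): 13.5 mi
CP6 (14.3, 2.4): 12.4 mi
CP4 (3.6, -4.8): 6.5 mi
CP5 (-2.4, 1.6): 4.3 mi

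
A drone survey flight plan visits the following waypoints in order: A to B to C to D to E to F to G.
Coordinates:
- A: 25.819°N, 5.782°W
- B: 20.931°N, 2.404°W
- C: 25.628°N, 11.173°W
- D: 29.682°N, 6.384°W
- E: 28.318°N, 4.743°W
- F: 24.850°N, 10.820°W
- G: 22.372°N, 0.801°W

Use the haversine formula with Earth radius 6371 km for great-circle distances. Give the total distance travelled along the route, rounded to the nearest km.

4326 km

Leg distances:
A→B: 643.6 km  (cumulative 643.6 km)
B→C: 1036.4 km  (cumulative 1679.9 km)
C→D: 652.3 km  (cumulative 2332.2 km)
D→E: 220.2 km  (cumulative 2552.4 km)
E→F: 716.7 km  (cumulative 3269.1 km)
F→G: 1057.0 km  (cumulative 4326.1 km)
Total route length ≈ 4326 km.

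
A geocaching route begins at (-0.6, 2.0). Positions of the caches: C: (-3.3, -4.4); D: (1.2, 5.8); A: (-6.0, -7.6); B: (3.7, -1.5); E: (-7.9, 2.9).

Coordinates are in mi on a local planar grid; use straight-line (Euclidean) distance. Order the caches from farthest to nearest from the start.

Computing each straight-line distance from (-0.6, 2.0):
A (-6.0, -7.6): 11.0 mi
E (-7.9, 2.9): 7.4 mi
C (-3.3, -4.4): 6.9 mi
B (3.7, -1.5): 5.5 mi
D (1.2, 5.8): 4.2 mi

A, E, C, B, D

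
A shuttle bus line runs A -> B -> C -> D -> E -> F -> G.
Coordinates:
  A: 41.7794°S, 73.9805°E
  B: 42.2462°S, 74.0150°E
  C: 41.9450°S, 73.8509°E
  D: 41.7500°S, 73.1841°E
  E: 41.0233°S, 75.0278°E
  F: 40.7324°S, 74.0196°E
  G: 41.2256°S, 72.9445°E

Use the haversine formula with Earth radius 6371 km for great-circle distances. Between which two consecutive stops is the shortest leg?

Leg distances:
A→B: 52.0 km
B→C: 36.1 km
C→D: 59.3 km
D→E: 173.7 km
E→F: 90.7 km
F→G: 105.6 km
The shortest leg is B–C at 36.1 km.

B–C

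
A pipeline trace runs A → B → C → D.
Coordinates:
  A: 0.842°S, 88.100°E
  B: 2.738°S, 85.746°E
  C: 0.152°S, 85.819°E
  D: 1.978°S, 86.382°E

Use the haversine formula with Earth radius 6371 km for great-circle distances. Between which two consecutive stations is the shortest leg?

Leg distances:
A→B: 336.0 km
B→C: 287.7 km
C→D: 212.5 km
The shortest leg is C–D at 212.5 km.

C–D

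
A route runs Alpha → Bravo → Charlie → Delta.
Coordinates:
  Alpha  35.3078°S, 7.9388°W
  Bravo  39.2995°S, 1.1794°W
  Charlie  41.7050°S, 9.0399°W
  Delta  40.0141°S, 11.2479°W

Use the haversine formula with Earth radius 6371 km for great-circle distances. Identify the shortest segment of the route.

Leg distances:
Alpha→Bravo: 744.2 km
Bravo→Charlie: 716.1 km
Charlie→Delta: 264.2 km
The shortest leg is Charlie–Delta at 264.2 km.

Charlie–Delta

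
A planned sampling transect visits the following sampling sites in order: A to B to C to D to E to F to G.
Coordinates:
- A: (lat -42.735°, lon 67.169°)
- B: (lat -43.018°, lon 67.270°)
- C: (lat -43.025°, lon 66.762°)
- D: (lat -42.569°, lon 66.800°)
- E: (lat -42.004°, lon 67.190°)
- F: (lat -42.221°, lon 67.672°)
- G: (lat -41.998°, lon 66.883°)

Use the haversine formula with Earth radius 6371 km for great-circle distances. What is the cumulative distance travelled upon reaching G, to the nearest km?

Leg distances:
A→B: 32.5 km  (cumulative 32.5 km)
B→C: 41.3 km  (cumulative 73.8 km)
C→D: 50.8 km  (cumulative 124.6 km)
D→E: 70.5 km  (cumulative 195.2 km)
E→F: 46.5 km  (cumulative 241.7 km)
F→G: 69.6 km  (cumulative 311.3 km)
Cumulative distance at G ≈ 311 km.

311 km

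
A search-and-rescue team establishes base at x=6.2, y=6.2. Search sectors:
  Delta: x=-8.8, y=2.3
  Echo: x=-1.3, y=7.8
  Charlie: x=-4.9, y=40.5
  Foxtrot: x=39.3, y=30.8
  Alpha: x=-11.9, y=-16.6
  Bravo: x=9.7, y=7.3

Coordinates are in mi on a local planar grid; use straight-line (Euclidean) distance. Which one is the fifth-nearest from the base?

Charlie

Distances from the base (x=6.2, y=6.2):
Bravo: 3.7 mi
Echo: 7.7 mi
Delta: 15.5 mi
Alpha: 29.1 mi
Charlie: 36.1 mi
Foxtrot: 41.2 mi
The fifth-nearest is Charlie at 36.1 mi.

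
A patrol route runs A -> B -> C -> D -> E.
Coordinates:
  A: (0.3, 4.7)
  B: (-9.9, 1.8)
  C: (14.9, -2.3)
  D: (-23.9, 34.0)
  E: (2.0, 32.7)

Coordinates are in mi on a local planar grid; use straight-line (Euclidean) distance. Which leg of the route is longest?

Leg distances:
A→B: 10.6 mi
B→C: 25.1 mi
C→D: 53.1 mi
D→E: 25.9 mi
The longest leg is C–D at 53.1 mi.

C–D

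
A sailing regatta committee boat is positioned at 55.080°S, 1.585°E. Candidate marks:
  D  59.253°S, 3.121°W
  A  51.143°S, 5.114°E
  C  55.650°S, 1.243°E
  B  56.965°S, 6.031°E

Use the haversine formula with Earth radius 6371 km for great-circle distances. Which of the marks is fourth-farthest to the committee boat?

Distances from the committee boat (55.080°S, 1.585°E):
D: 543.6 km
A: 497.0 km
B: 346.7 km
C: 67.0 km
The fourth-farthest is C at 67.0 km.

C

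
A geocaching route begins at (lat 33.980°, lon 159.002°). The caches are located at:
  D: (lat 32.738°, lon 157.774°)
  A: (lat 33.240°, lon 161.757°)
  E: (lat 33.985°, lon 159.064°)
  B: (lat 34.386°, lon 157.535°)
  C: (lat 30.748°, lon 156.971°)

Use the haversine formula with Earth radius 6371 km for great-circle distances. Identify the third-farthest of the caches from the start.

Distance to each, sorted:
C: 406.8 km
A: 268.1 km
D: 179.1 km
B: 142.3 km
E: 5.7 km
The third-farthest is D at 179.1 km.

D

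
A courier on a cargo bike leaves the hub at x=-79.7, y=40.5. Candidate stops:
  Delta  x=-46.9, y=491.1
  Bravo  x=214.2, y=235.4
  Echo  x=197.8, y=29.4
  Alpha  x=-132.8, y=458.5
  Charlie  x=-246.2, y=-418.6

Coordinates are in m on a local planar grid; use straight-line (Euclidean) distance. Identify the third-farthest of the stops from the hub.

Alpha

Distance to each, sorted:
Charlie: 488.4 m
Delta: 451.8 m
Alpha: 421.4 m
Bravo: 352.7 m
Echo: 277.7 m
The third-farthest is Alpha at 421.4 m.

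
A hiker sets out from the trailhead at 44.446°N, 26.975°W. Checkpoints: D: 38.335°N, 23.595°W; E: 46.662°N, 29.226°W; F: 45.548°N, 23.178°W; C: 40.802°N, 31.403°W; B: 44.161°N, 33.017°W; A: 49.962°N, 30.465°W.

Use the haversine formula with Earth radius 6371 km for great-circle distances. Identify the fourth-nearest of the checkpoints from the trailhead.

Distance to each, sorted:
E: 302.4 km
F: 322.7 km
B: 481.7 km
C: 543.4 km
A: 667.4 km
D: 735.5 km
The fourth-nearest is C at 543.4 km.

C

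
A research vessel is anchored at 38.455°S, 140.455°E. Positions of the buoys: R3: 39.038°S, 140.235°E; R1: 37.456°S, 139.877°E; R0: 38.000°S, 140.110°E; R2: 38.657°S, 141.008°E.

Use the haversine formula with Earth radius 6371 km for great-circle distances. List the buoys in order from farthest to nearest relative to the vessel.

Distance from the vessel at 38.455°S, 140.455°E to each:
R1 37.456°S, 139.877°E: 122.1 km
R3 39.038°S, 140.235°E: 67.6 km
R0 38.000°S, 140.110°E: 58.9 km
R2 38.657°S, 141.008°E: 53.1 km

R1, R3, R0, R2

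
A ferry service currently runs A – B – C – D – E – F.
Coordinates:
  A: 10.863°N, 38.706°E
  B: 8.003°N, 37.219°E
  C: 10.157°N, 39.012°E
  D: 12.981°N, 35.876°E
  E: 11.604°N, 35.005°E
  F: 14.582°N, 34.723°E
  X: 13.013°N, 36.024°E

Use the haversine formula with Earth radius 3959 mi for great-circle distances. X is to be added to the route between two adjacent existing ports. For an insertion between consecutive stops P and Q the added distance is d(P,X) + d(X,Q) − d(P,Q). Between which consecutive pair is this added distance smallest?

between C and D

Added distance for inserting X between each consecutive pair:
A–B: 367.9 mi
B–C: 445.5 mi
C–D: 4.4 mi
D–E: 17.6 mi
E–F: 51.8 mi
Smallest added distance is 4.4 mi, inserting between C and D.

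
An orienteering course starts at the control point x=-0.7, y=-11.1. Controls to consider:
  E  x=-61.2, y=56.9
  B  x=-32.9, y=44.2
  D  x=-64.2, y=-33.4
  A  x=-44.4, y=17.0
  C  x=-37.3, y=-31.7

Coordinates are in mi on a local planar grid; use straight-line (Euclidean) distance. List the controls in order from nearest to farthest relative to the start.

Distances from the start:
C x=-37.3, y=-31.7: 42.0 mi
A x=-44.4, y=17.0: 52.0 mi
B x=-32.9, y=44.2: 64.0 mi
D x=-64.2, y=-33.4: 67.3 mi
E x=-61.2, y=56.9: 91.0 mi

C, A, B, D, E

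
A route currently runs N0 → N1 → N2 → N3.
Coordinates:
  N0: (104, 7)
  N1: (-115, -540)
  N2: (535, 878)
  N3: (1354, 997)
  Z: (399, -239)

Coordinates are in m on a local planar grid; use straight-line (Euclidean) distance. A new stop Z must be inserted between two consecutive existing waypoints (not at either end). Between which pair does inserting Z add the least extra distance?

Added distance for inserting Z between each consecutive pair:
N0–N1: 390.5 m
N1–N2: 161.0 m
N2–N3: 1859.6 m
Smallest added distance is 161.0 m, inserting between N1 and N2.

between N1 and N2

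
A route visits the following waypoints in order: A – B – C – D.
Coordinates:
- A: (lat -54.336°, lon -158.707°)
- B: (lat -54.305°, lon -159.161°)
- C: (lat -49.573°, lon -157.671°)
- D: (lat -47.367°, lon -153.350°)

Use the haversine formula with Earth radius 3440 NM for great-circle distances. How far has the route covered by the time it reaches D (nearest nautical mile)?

522 NM

Leg distances:
A→B: 16.0 NM  (cumulative 16.0 NM)
B→C: 289.4 NM  (cumulative 305.4 NM)
C→D: 217.0 NM  (cumulative 522.4 NM)
Cumulative distance at D ≈ 522 NM.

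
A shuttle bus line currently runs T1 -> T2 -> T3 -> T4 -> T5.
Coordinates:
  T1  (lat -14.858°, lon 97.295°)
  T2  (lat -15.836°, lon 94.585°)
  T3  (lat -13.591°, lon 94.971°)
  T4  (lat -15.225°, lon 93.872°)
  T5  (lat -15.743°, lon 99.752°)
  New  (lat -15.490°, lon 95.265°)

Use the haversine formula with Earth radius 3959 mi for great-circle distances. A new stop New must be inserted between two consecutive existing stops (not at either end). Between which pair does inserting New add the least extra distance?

between T4 and T5

Added distance for inserting New between each consecutive pair:
T1–T2: 0.6 mi
T2–T3: 26.6 mi
T3–T4: 92.5 mi
T4–T5: 0.5 mi
Smallest added distance is 0.5 mi, inserting between T4 and T5.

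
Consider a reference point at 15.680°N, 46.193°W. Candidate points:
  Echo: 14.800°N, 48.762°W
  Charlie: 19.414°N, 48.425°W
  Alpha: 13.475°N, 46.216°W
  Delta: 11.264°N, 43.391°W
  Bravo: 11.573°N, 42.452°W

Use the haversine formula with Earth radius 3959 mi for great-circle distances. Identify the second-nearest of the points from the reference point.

Distances from the reference point (15.680°N, 46.193°W):
Alpha: 152.4 mi
Echo: 181.7 mi
Charlie: 297.0 mi
Delta: 358.5 mi
Bravo: 379.0 mi
The second-nearest is Echo at 181.7 mi.

Echo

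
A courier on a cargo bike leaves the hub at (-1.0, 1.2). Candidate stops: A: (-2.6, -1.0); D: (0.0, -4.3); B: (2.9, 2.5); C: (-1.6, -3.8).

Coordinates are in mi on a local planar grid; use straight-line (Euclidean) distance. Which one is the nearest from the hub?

Distance to each, sorted:
A: 2.7 mi
B: 4.1 mi
C: 5.0 mi
D: 5.6 mi
The nearest is A at 2.7 mi.

A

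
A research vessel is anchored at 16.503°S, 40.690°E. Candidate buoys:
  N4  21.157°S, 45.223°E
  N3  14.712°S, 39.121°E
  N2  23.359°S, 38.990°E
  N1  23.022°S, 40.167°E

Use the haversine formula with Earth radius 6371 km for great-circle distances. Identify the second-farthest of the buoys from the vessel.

N1

Distances from the vessel (16.503°S, 40.690°E):
N2: 782.8 km
N1: 726.9 km
N4: 703.7 km
N3: 260.6 km
The second-farthest is N1 at 726.9 km.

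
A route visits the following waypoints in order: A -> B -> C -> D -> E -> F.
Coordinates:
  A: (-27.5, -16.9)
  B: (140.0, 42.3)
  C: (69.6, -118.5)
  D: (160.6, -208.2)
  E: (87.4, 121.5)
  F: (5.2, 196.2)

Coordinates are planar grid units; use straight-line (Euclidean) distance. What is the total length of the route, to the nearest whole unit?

930

Leg distances:
A→B: 177.7  (cumulative 177.7)
B→C: 175.5  (cumulative 353.2)
C→D: 127.8  (cumulative 481.0)
D→E: 337.7  (cumulative 818.7)
E→F: 111.1  (cumulative 929.8)
Total route length ≈ 930.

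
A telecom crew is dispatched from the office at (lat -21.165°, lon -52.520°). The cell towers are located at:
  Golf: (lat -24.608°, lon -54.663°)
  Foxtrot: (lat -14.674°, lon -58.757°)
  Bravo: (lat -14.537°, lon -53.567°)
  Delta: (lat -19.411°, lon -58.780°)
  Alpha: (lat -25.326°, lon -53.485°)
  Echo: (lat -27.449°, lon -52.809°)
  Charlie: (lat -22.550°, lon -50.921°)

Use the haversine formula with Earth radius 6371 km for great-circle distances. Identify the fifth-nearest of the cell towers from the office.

Distances from the office ((lat -21.165°, lon -52.520°)):
Charlie: 225.7 km
Golf: 441.3 km
Alpha: 473.1 km
Delta: 681.3 km
Echo: 699.4 km
Bravo: 745.3 km
Foxtrot: 977.6 km
The fifth-nearest is Echo at 699.4 km.

Echo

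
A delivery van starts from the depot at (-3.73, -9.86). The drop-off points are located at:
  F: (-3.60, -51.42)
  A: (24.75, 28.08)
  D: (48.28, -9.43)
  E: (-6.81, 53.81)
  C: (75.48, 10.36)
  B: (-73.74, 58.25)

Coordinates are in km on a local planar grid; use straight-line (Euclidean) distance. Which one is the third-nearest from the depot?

Distances from the depot ((-3.73, -9.86)):
F: 41.6 km
A: 47.4 km
D: 52.0 km
E: 63.7 km
C: 81.8 km
B: 97.7 km
The third-nearest is D at 52.0 km.

D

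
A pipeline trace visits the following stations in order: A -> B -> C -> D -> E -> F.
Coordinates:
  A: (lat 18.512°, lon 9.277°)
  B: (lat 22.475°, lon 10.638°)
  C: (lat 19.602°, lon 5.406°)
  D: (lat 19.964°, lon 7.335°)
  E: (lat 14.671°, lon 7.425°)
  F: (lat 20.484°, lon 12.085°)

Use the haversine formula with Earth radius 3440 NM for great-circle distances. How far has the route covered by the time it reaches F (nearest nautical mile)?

1458 NM

Leg distances:
A→B: 249.9 NM  (cumulative 249.9 NM)
B→C: 340.1 NM  (cumulative 590.1 NM)
C→D: 111.1 NM  (cumulative 701.2 NM)
D→E: 317.8 NM  (cumulative 1019.0 NM)
E→F: 439.2 NM  (cumulative 1458.2 NM)
Cumulative distance at F ≈ 1458 NM.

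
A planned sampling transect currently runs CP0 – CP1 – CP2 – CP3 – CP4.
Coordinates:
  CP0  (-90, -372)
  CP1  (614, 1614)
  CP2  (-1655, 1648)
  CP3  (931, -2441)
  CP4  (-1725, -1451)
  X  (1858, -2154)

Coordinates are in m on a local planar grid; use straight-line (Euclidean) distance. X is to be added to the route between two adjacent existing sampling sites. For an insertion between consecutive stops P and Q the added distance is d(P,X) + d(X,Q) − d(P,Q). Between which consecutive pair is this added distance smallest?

Added distance for inserting X between each consecutive pair:
CP0–CP1: 4501.1 m
CP1–CP2: 6875.3 m
CP2–CP3: 1308.8 m
CP3–CP4: 1787.2 m
Smallest added distance is 1308.8 m, inserting between CP2 and CP3.

between CP2 and CP3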